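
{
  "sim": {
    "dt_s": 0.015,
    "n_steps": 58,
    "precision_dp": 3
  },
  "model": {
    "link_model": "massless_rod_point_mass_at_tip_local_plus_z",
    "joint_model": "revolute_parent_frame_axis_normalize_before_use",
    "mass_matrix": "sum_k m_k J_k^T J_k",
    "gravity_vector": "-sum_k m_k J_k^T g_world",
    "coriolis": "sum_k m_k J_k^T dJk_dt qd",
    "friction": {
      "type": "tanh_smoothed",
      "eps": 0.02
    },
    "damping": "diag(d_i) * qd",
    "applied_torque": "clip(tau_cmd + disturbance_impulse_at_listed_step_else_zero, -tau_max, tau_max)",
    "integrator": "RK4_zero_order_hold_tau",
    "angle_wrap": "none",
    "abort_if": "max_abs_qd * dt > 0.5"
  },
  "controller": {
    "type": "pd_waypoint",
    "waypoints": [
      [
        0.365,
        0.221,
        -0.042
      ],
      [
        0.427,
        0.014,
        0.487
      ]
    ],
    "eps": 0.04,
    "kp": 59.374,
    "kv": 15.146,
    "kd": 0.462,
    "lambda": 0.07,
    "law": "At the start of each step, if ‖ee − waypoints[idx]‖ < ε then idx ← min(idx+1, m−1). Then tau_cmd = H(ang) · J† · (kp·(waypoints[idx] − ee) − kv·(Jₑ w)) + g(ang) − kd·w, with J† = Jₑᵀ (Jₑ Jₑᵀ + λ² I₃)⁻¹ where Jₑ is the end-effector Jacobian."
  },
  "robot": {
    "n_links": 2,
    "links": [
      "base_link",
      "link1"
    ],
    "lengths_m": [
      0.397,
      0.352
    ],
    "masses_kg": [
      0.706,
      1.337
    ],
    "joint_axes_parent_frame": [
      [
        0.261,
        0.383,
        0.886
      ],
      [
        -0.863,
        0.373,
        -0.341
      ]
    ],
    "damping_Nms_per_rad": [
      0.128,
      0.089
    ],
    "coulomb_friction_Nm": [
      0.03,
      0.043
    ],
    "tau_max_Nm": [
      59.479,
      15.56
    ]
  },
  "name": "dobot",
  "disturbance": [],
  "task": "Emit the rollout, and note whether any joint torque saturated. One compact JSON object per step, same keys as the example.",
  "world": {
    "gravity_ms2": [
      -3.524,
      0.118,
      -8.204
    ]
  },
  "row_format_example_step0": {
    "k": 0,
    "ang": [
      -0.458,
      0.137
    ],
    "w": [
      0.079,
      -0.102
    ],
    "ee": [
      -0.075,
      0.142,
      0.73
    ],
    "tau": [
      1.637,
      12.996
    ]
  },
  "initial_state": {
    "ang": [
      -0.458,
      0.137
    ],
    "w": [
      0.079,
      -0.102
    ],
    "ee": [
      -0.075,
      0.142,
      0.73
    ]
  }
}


{"k":1,"ang":[-0.456,0.145],"w":[0.232,1.168],"ee":[-0.073,0.144,0.73],"tau":[1.67,9.817]}
{"k":2,"ang":[-0.451,0.169],"w":[0.334,2.096],"ee":[-0.066,0.147,0.729],"tau":[1.681,7.608]}
{"k":3,"ang":[-0.446,0.206],"w":[0.4,2.793],"ee":[-0.055,0.154,0.727],"tau":[1.669,6.048]}
{"k":4,"ang":[-0.44,0.252],"w":[0.436,3.332],"ee":[-0.043,0.161,0.725],"tau":[1.638,4.92]}
{"k":5,"ang":[-0.433,0.305],"w":[0.448,3.763],"ee":[-0.028,0.17,0.721],"tau":[1.587,4.074]}
{"k":6,"ang":[-0.426,0.364],"w":[0.437,4.118],"ee":[-0.012,0.179,0.716],"tau":[1.52,3.408]}
{"k":7,"ang":[-0.42,0.428],"w":[0.402,4.418],"ee":[0.006,0.189,0.709],"tau":[1.437,2.85]}
{"k":8,"ang":[-0.414,0.497],"w":[0.338,4.678],"ee":[0.024,0.198,0.701],"tau":[1.341,2.355]}
{"k":9,"ang":[-0.41,0.568],"w":[0.239,4.905],"ee":[0.043,0.208,0.691],"tau":[1.232,1.889]}
{"k":10,"ang":[-0.408,0.643],"w":[0.097,5.103],"ee":[0.063,0.217,0.679],"tau":[1.107,1.432]}
{"k":11,"ang":[-0.408,0.721],"w":[-0.087,5.276],"ee":[0.083,0.226,0.665],"tau":[0.954,0.971]}
{"k":12,"ang":[-0.411,0.801],"w":[-0.31,5.422],"ee":[0.103,0.233,0.649],"tau":[0.768,0.495]}
{"k":13,"ang":[-0.417,0.884],"w":[-0.575,5.539],"ee":[0.123,0.239,0.631],"tau":[0.566,-0.0]}
{"k":14,"ang":[-0.428,0.967],"w":[-0.843,5.626],"ee":[0.142,0.244,0.612],"tau":[0.419,-0.52]}
{"k":15,"ang":[-0.442,1.052],"w":[-1.012,5.676],"ee":[0.161,0.245,0.592],"tau":[0.539,-1.062]}
{"k":16,"ang":[-0.457,1.137],"w":[-0.873,5.685],"ee":[0.18,0.245,0.571],"tau":[1.043,-1.62]}
{"k":17,"ang":[-0.465,1.222],"w":[-0.257,5.648],"ee":[0.197,0.242,0.549],"tau":[1.504,-2.171]}
{"k":18,"ang":[-0.463,1.306],"w":[0.589,5.573],"ee":[0.213,0.238,0.526],"tau":[1.569,-2.686]}
{"k":19,"ang":[-0.448,1.389],"w":[1.342,5.469],"ee":[0.227,0.232,0.503],"tau":[1.359,-3.146]}
{"k":20,"ang":[-0.424,1.47],"w":[1.869,5.344],"ee":[0.239,0.227,0.48],"tau":[1.082,-3.552]}
{"k":21,"ang":[-0.393,1.549],"w":[2.202,5.2],"ee":[0.249,0.222,0.456],"tau":[0.83,-3.904]}
{"k":22,"ang":[-0.359,1.626],"w":[2.407,5.036],"ee":[0.257,0.217,0.433],"tau":[0.619,-4.202]}
{"k":23,"ang":[-0.321,1.7],"w":[2.532,4.856],"ee":[0.263,0.212,0.41],"tau":[0.444,-4.441]}
{"k":24,"ang":[-0.283,1.772],"w":[2.608,4.659],"ee":[0.268,0.207,0.388],"tau":[0.297,-4.622]}
{"k":25,"ang":[-0.244,1.84],"w":[2.652,4.45],"ee":[0.271,0.202,0.366],"tau":[0.171,-4.742]}
{"k":26,"ang":[-0.204,1.905],"w":[2.672,4.231],"ee":[0.273,0.197,0.345],"tau":[0.063,-4.805]}
{"k":27,"ang":[-0.164,1.967],"w":[2.674,4.005],"ee":[0.274,0.193,0.326],"tau":[-0.031,-4.814]}
{"k":28,"ang":[-0.124,2.025],"w":[2.661,3.776],"ee":[0.274,0.189,0.308],"tau":[-0.113,-4.775]}
{"k":29,"ang":[-0.084,2.08],"w":[2.634,3.547],"ee":[0.274,0.185,0.291],"tau":[-0.184,-4.694]}
{"k":30,"ang":[-0.045,2.132],"w":[2.596,3.321],"ee":[0.272,0.181,0.275],"tau":[-0.246,-4.577]}
{"k":31,"ang":[-0.006,2.18],"w":[2.547,3.101],"ee":[0.271,0.178,0.26],"tau":[-0.3,-4.433]}
{"k":32,"ang":[0.032,2.225],"w":[2.49,2.888],"ee":[0.269,0.175,0.247],"tau":[-0.347,-4.269]}
{"k":33,"ang":[0.069,2.266],"w":[2.426,2.684],"ee":[0.267,0.172,0.234],"tau":[-0.388,-4.091]}
{"k":34,"ang":[0.105,2.305],"w":[2.356,2.491],"ee":[0.265,0.169,0.223],"tau":[-0.424,-3.905]}
{"k":35,"ang":[0.139,2.341],"w":[2.282,2.31],"ee":[0.262,0.167,0.213],"tau":[-0.458,-3.716]}
{"k":36,"ang":[0.173,2.375],"w":[2.205,2.141],"ee":[0.26,0.165,0.203],"tau":[-0.488,-3.529]}
{"k":37,"ang":[0.205,2.406],"w":[2.127,1.985],"ee":[0.258,0.163,0.194],"tau":[-0.515,-3.347]}
{"k":38,"ang":[0.237,2.434],"w":[2.049,1.841],"ee":[0.256,0.162,0.186],"tau":[-0.541,-3.172]}
{"k":39,"ang":[0.267,2.461],"w":[1.971,1.709],"ee":[0.254,0.16,0.179],"tau":[-0.566,-3.005]}
{"k":40,"ang":[0.296,2.486],"w":[1.895,1.59],"ee":[0.252,0.159,0.172],"tau":[-0.589,-2.849]}
{"k":41,"ang":[0.324,2.509],"w":[1.82,1.481],"ee":[0.25,0.158,0.166],"tau":[-0.61,-2.703]}
{"k":42,"ang":[0.351,2.53],"w":[1.749,1.383],"ee":[0.248,0.157,0.16],"tau":[-0.631,-2.569]}
{"k":43,"ang":[0.376,2.55],"w":[1.679,1.295],"ee":[0.246,0.157,0.155],"tau":[-0.65,-2.444]}
{"k":44,"ang":[0.401,2.569],"w":[1.613,1.215],"ee":[0.244,0.156,0.15],"tau":[-0.668,-2.33]}
{"k":45,"ang":[0.425,2.587],"w":[1.549,1.144],"ee":[0.243,0.155,0.145],"tau":[-0.685,-2.226]}
{"k":46,"ang":[0.447,2.604],"w":[1.489,1.08],"ee":[0.241,0.155,0.141],"tau":[-0.701,-2.131]}
{"k":47,"ang":[0.469,2.619],"w":[1.431,1.022],"ee":[0.24,0.155,0.137],"tau":[-0.715,-2.044]}
{"k":48,"ang":[0.49,2.634],"w":[1.376,0.971],"ee":[0.238,0.154,0.133],"tau":[-0.728,-1.965]}
{"k":49,"ang":[0.511,2.648],"w":[1.325,0.925],"ee":[0.237,0.154,0.129],"tau":[-0.74,-1.892]}
{"k":50,"ang":[0.53,2.662],"w":[1.275,0.883],"ee":[0.236,0.154,0.126],"tau":[-0.751,-1.826]}
{"k":51,"ang":[0.549,2.675],"w":[1.229,0.846],"ee":[0.234,0.153,0.122],"tau":[-0.761,-1.765]}
{"k":52,"ang":[0.567,2.687],"w":[1.185,0.812],"ee":[0.233,0.153,0.119],"tau":[-0.77,-1.71]}
{"k":53,"ang":[0.585,2.699],"w":[1.144,0.782],"ee":[0.232,0.153,0.116],"tau":[-0.779,-1.658]}
{"k":54,"ang":[0.601,2.711],"w":[1.105,0.755],"ee":[0.231,0.153,0.113],"tau":[-0.786,-1.611]}
{"k":55,"ang":[0.618,2.722],"w":[1.069,0.73],"ee":[0.23,0.152,0.111],"tau":[-0.793,-1.567]}
{"k":56,"ang":[0.634,2.733],"w":[1.035,0.708],"ee":[0.229,0.152,0.108],"tau":[-0.799,-1.525]}
{"k":57,"ang":[0.649,2.743],"w":[1.003,0.687],"ee":[0.228,0.152,0.106],"tau":[-0.805,-1.486]}
{"k":58,"ang":[0.664,2.754],"w":[0.973,0.669],"ee":[0.228,0.151,0.103]}
{"summary": "any joint saturated: no"}


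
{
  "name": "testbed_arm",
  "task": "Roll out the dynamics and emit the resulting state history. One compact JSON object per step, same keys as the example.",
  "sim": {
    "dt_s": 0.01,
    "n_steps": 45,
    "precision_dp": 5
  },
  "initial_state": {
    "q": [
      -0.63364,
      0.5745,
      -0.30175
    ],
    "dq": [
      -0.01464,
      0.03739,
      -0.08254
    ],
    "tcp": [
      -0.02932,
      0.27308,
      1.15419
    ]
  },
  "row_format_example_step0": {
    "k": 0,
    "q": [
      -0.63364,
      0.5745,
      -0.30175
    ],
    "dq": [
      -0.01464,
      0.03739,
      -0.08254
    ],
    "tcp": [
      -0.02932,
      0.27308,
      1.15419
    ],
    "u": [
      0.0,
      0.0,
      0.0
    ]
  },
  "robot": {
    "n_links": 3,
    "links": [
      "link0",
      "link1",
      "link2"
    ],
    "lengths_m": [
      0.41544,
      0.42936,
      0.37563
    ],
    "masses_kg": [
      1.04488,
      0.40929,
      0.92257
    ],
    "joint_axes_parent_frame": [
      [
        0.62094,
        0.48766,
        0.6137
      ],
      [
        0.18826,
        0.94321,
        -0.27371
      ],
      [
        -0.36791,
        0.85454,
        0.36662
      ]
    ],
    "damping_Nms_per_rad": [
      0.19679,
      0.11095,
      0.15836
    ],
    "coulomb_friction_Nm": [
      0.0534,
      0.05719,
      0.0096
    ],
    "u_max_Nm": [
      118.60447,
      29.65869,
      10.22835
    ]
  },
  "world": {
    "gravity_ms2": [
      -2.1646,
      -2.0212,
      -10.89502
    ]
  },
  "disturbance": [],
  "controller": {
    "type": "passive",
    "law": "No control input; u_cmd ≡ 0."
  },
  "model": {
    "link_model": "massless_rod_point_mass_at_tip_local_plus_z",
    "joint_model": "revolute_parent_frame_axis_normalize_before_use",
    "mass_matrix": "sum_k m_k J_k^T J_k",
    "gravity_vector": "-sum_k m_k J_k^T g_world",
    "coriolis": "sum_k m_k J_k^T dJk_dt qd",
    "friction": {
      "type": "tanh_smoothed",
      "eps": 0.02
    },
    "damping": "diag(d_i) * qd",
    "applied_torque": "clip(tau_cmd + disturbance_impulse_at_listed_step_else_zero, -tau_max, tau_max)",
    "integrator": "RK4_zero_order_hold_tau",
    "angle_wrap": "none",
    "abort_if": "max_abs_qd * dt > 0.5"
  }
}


{"k":1,"q":[-0.63474,0.57666,-0.30469],"dq":[-0.20424,0.391,-0.49952],"tcp":[-0.02956,0.27306,1.15391],"u":[0.0,0.0,0.0]}
{"k":2,"q":[-0.63769,0.58225,-0.31163],"dq":[-0.38433,0.72284,-0.88329],"tcp":[-0.03001,0.27303,1.15321],"u":[0.0,0.0,0.0]}
{"k":3,"q":[-0.6424,0.59106,-0.32225],"dq":[-0.55592,1.0357,-1.23596],"tcp":[-0.03065,0.27301,1.15208],"u":[0.0,0.0,0.0]}
{"k":4,"q":[-0.64879,0.60291,-0.33625],"dq":[-0.71987,1.33184,-1.55931],"tcp":[-0.03146,0.273,1.15052],"u":[0.0,0.0,0.0]}
{"k":5,"q":[-0.65678,0.61764,-0.35335],"dq":[-0.87713,1.6133,-1.8549],"tcp":[-0.03241,0.27303,1.14853],"u":[0.0,0.0,0.0]}
{"k":6,"q":[-0.66631,0.63513,-0.37326],"dq":[-1.02861,1.88185,-2.12401],"tcp":[-0.03349,0.2731,1.14608],"u":[0.0,0.0,0.0]}
{"k":7,"q":[-0.67733,0.65524,-0.39574],"dq":[-1.17528,2.139,-2.36762],"tcp":[-0.03467,0.27324,1.14317],"u":[0.0,0.0,0.0]}
{"k":8,"q":[-0.6898,0.67788,-0.42053],"dq":[-1.31809,2.38602,-2.58639],"tcp":[-0.03594,0.27344,1.13976],"u":[0.0,0.0,0.0]}
{"k":9,"q":[-0.70369,0.70293,-0.44739],"dq":[-1.45799,2.62397,-2.78067],"tcp":[-0.03728,0.27372,1.13584],"u":[0.0,0.0,0.0]}
{"k":10,"q":[-0.71896,0.73033,-0.47606],"dq":[-1.59601,2.85375,-2.95058],"tcp":[-0.03868,0.27407,1.1314],"u":[0.0,0.0,0.0]}
{"k":11,"q":[-0.7356,0.75998,-0.50632],"dq":[-1.73316,3.07609,-3.09596],"tcp":[-0.04011,0.2745,1.1264],"u":[0.0,0.0,0.0]}
{"k":12,"q":[-0.75362,0.79183,-0.5379],"dq":[-1.87048,3.29162,-3.21653],"tcp":[-0.04157,0.275,1.12084],"u":[0.0,0.0,0.0]}
{"k":13,"q":[-0.77302,0.8258,-0.57056],"dq":[-2.009,3.50087,-3.3119],"tcp":[-0.04305,0.27557,1.1147],"u":[0.0,0.0,0.0]}
{"k":14,"q":[-0.79381,0.86183,-0.60405],"dq":[-2.14965,3.7042,-3.38174],"tcp":[-0.04454,0.27618,1.10798],"u":[0.0,0.0,0.0]}
{"k":15,"q":[-0.81602,0.89986,-0.63811],"dq":[-2.29314,3.90184,-3.42594],"tcp":[-0.04605,0.27681,1.10066],"u":[0.0,0.0,0.0]}
{"k":16,"q":[-0.83968,0.93984,-0.67249],"dq":[-2.43981,4.09377,-3.44492],"tcp":[-0.04759,0.27744,1.09274],"u":[0.0,0.0,0.0]}
{"k":17,"q":[-0.86482,0.98172,-0.70693],"dq":[-2.58941,4.27971,-3.43996],"tcp":[-0.04919,0.27802,1.08423],"u":[0.0,0.0,0.0]}
{"k":18,"q":[-0.89148,1.02542,-0.74122],"dq":[-2.74091,4.45906,-3.41364],"tcp":[-0.05089,0.27851,1.07513],"u":[0.0,0.0,0.0]}
{"k":19,"q":[-0.91964,1.07087,-0.77515],"dq":[-2.89227,4.63092,-3.37016],"tcp":[-0.05275,0.27886,1.06544],"u":[0.0,0.0,0.0]}
{"k":20,"q":[-0.94931,1.11801,-0.80858],"dq":[-3.04054,4.79419,-3.31552],"tcp":[-0.05484,0.27902,1.05517],"u":[0.0,0.0,0.0]}
{"k":21,"q":[-0.98043,1.16672,-0.84145],"dq":[-3.182,4.94781,-3.25713],"tcp":[-0.05724,0.27895,1.04433],"u":[0.0,0.0,0.0]}
{"k":22,"q":[-1.01292,1.21693,-0.87374],"dq":[-3.31282,5.09108,-3.20303],"tcp":[-0.06003,0.27859,1.03292],"u":[0.0,0.0,0.0]}
{"k":23,"q":[-1.04664,1.26851,-0.90554],"dq":[-3.42972,5.22387,-3.16045],"tcp":[-0.06331,0.27792,1.02092],"u":[0.0,0.0,0.0]}
{"k":24,"q":[-1.08146,1.32137,-0.937],"dq":[-3.53068,5.34682,-3.13454],"tcp":[-0.06714,0.27693,1.00833],"u":[0.0,0.0,0.0]}
{"k":25,"q":[-1.1172,1.37542,-0.9683],"dq":[-3.61531,5.46115,-3.12735],"tcp":[-0.07157,0.27561,0.99513],"u":[0.0,0.0,0.0]}
{"k":26,"q":[-1.15371,1.43057,-0.99961],"dq":[-3.68474,5.56848,-3.13776],"tcp":[-0.07663,0.27398,0.98128],"u":[0.0,0.0,0.0]}
{"k":27,"q":[-1.19085,1.48677,-1.0311],"dq":[-3.74127,5.6704,-3.16207],"tcp":[-0.08234,0.27204,0.96676],"u":[0.0,0.0,0.0]}
{"k":28,"q":[-1.2285,1.54397,-1.06288],"dq":[-3.78768,5.76828,-3.19501],"tcp":[-0.08867,0.26982,0.95154],"u":[0.0,0.0,0.0]}
{"k":29,"q":[-1.26658,1.60212,-1.09501],"dq":[-3.82683,5.86308,-3.23082],"tcp":[-0.0956,0.26734,0.93559],"u":[0.0,0.0,0.0]}
{"k":30,"q":[-1.30502,1.66122,-1.12749],"dq":[-3.86124,5.95537,-3.264],"tcp":[-0.1031,0.2646,0.91889],"u":[0.0,0.0,0.0]}
{"k":31,"q":[-1.3438,1.72122,-1.16026],"dq":[-3.89292,6.0454,-3.28976],"tcp":[-0.11115,0.26162,0.90141],"u":[0.0,0.0,0.0]}
{"k":32,"q":[-1.38288,1.78212,-1.19325],"dq":[-3.92339,6.13318,-3.30414],"tcp":[-0.1197,0.25841,0.88312],"u":[0.0,0.0,0.0]}
{"k":33,"q":[-1.42226,1.84388,-1.2263],"dq":[-3.95369,6.21853,-3.30397],"tcp":[-0.12873,0.25497,0.864],"u":[0.0,0.0,0.0]}
{"k":34,"q":[-1.46195,1.90648,-1.25927],"dq":[-3.98449,6.3012,-3.28671],"tcp":[-0.13821,0.2513,0.84404],"u":[0.0,0.0,0.0]}
{"k":35,"q":[-1.50196,1.96989,-1.29197],"dq":[-4.01613,6.38087,-3.25026],"tcp":[-0.14814,0.2474,0.82321],"u":[0.0,0.0,0.0]}
{"k":36,"q":[-1.54228,2.03409,-1.3242],"dq":[-4.04873,6.45716,-3.1928],"tcp":[-0.15849,0.24328,0.80149],"u":[0.0,0.0,0.0]}
{"k":37,"q":[-1.58293,2.09902,-1.35575],"dq":[-4.08224,6.52965,-3.11259],"tcp":[-0.16926,0.23893,0.77886],"u":[0.0,0.0,0.0]}
{"k":38,"q":[-1.62393,2.16467,-1.38637],"dq":[-4.11646,6.59783,-3.00792],"tcp":[-0.18045,0.23436,0.75529],"u":[0.0,0.0,0.0]}
{"k":39,"q":[-1.66526,2.23096,-1.41582],"dq":[-4.15109,6.66108,-2.87698],"tcp":[-0.19206,0.22957,0.73075],"u":[0.0,0.0,0.0]}
{"k":40,"q":[-1.70695,2.29787,-1.44382],"dq":[-4.18574,6.71863,-2.7178],"tcp":[-0.20408,0.22456,0.70523],"u":[0.0,0.0,0.0]}
{"k":41,"q":[-1.74898,2.36532,-1.47007],"dq":[-4.21994,6.76952,-2.52822],"tcp":[-0.21652,0.21935,0.67867],"u":[0.0,0.0,0.0]}
{"k":42,"q":[-1.79134,2.43323,-1.49427],"dq":[-4.25317,6.8125,-2.30587],"tcp":[-0.22938,0.21395,0.65104],"u":[0.0,0.0,0.0]}
{"k":43,"q":[-1.83404,2.50153,-1.51607],"dq":[-4.28485,6.846,-2.04816],"tcp":[-0.24265,0.20836,0.6223],"u":[0.0,0.0,0.0]}
{"k":44,"q":[-1.87703,2.57011,-1.53511],"dq":[-4.31437,6.86804,-1.75228],"tcp":[-0.25634,0.20261,0.59239],"u":[0.0,0.0,0.0]}
{"k":45,"q":[-1.92031,2.63885,-1.55098],"dq":[-4.34112,6.87613,-1.41521],"tcp":[-0.27041,0.19669,0.56127]}


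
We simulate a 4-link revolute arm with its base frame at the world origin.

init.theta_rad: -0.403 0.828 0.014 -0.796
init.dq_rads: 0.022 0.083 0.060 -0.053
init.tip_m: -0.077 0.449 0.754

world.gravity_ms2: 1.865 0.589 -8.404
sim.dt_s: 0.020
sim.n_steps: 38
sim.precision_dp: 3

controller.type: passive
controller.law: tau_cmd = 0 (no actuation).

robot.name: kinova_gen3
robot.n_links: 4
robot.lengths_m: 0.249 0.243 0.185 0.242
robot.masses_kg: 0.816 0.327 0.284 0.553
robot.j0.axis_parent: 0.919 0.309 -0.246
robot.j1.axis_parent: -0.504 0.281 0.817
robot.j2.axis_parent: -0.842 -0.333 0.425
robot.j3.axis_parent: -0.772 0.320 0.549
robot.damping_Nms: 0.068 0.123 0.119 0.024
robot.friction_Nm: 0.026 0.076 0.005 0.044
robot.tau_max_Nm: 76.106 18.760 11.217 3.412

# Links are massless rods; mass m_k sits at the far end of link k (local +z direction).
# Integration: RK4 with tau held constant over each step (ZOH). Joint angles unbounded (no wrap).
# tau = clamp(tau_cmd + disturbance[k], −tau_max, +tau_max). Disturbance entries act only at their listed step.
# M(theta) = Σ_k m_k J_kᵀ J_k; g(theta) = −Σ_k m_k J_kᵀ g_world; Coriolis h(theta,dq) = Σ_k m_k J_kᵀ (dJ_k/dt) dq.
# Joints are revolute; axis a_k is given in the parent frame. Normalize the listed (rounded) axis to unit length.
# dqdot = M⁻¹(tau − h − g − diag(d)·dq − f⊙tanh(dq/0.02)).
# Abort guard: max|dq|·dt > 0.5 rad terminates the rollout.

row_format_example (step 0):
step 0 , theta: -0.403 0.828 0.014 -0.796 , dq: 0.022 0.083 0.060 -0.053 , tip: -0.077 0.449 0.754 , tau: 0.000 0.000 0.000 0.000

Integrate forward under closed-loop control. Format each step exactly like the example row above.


step 1 , theta: -0.404 0.835 0.012 -0.804 , dq: -0.091 0.557 -0.235 -0.776 , tip: -0.077 0.449 0.753 , tau: 0.000 0.000 0.000 0.000
step 2 , theta: -0.407 0.850 0.004 -0.826 , dq: -0.223 0.936 -0.551 -1.381 , tip: -0.076 0.451 0.750 , tau: 0.000 0.000 0.000 0.000
step 3 , theta: -0.413 0.871 -0.010 -0.859 , dq: -0.374 1.229 -0.900 -1.879 , tip: -0.074 0.453 0.745 , tau: 0.000 0.000 0.000 0.000
step 4 , theta: -0.422 0.898 -0.032 -0.901 , dq: -0.539 1.453 -1.287 -2.278 , tip: -0.072 0.456 0.738 , tau: 0.000 0.000 0.000 0.000
step 5 , theta: -0.434 0.929 -0.062 -0.949 , dq: -0.713 1.623 -1.713 -2.581 , tip: -0.070 0.459 0.729 , tau: 0.000 0.000 0.000 0.000
step 6 , theta: -0.450 0.963 -0.101 -1.003 , dq: -0.893 1.754 -2.177 -2.787 , tip: -0.067 0.464 0.718 , tau: 0.000 0.000 0.000 0.000
step 7 , theta: -0.470 0.999 -0.149 -1.060 , dq: -1.073 1.860 -2.676 -2.890 , tip: -0.065 0.469 0.705 , tau: 0.000 0.000 0.000 0.000
step 8 , theta: -0.493 1.037 -0.208 -1.118 , dq: -1.252 1.949 -3.194 -2.883 , tip: -0.063 0.476 0.690 , tau: 0.000 0.000 0.000 0.000
step 9 , theta: -0.520 1.077 -0.277 -1.175 , dq: -1.428 2.021 -3.711 -2.756 , tip: -0.061 0.484 0.673 , tau: 0.000 0.000 0.000 0.000
step 10 , theta: -0.550 1.118 -0.356 -1.228 , dq: -1.604 2.072 -4.194 -2.498 , tip: -0.060 0.493 0.653 , tau: 0.000 0.000 0.000 0.000
step 11 , theta: -0.584 1.160 -0.444 -1.274 , dq: -1.787 2.087 -4.600 -2.102 , tip: -0.059 0.503 0.632 , tau: 0.000 0.000 0.000 0.000
step 12 , theta: -0.622 1.201 -0.539 -1.311 , dq: -1.983 2.045 -4.882 -1.568 , tip: -0.060 0.515 0.608 , tau: 0.000 0.000 0.000 0.000
step 13 , theta: -0.664 1.241 -0.638 -1.336 , dq: -2.202 1.928 -4.999 -0.903 , tip: -0.062 0.529 0.582 , tau: 0.000 0.000 0.000 0.000
step 14 , theta: -0.710 1.278 -0.738 -1.346 , dq: -2.451 1.720 -4.924 -0.123 , tip: -0.064 0.546 0.554 , tau: 0.000 0.000 0.000 0.000
step 15 , theta: -0.762 1.310 -0.834 -1.341 , dq: -2.704 1.493 -4.649 0.609 , tip: -0.068 0.564 0.523 , tau: 0.000 0.000 0.000 0.000
step 16 , theta: -0.819 1.337 -0.923 -1.321 , dq: -2.987 1.173 -4.218 1.391 , tip: -0.072 0.584 0.490 , tau: 0.000 0.000 0.000 0.000
step 17 , theta: -0.881 1.356 -1.002 -1.285 , dq: -3.301 0.750 -3.667 2.228 , tip: -0.077 0.605 0.455 , tau: 0.000 0.000 0.000 0.000
step 18 , theta: -0.951 1.366 -1.069 -1.232 , dq: -3.637 0.235 -3.041 3.109 , tip: -0.082 0.628 0.415 , tau: 0.000 0.000 0.000 0.000
step 19 , theta: -1.027 1.365 -1.123 -1.161 , dq: -3.952 -0.271 -2.391 3.945 , tip: -0.088 0.652 0.373 , tau: 0.000 0.000 0.000 0.000
step 20 , theta: -1.109 1.355 -1.165 -1.074 , dq: -4.246 -0.782 -1.751 4.767 , tip: -0.094 0.676 0.326 , tau: 0.000 0.000 0.000 0.000
step 21 , theta: -1.197 1.334 -1.194 -0.970 , dq: -4.538 -1.372 -1.143 5.685 , tip: -0.100 0.701 0.274 , tau: 0.000 0.000 0.000 0.000
step 22 , theta: -1.290 1.300 -1.211 -0.846 , dq: -4.806 -2.009 -0.592 6.716 , tip: -0.106 0.724 0.217 , tau: 0.000 0.000 0.000 0.000
step 23 , theta: -1.389 1.253 -1.218 -0.700 , dq: -5.020 -2.646 -0.114 7.860 , tip: -0.113 0.745 0.154 , tau: 0.000 0.000 0.000 0.000
step 24 , theta: -1.490 1.195 -1.216 -0.531 , dq: -5.138 -3.201 0.291 9.049 , tip: -0.121 0.763 0.085 , tau: 0.000 0.000 0.000 0.000
step 25 , theta: -1.593 1.127 -1.206 -0.340 , dq: -5.100 -3.528 0.684 10.032 , tip: -0.130 0.777 0.009 , tau: 0.000 0.000 0.000 0.000
step 26 , theta: -1.693 1.056 -1.188 -0.135 , dq: -4.854 -3.427 1.209 10.265 , tip: -0.141 0.783 -0.073 , tau: 0.000 0.000 0.000 0.000
step 27 , theta: -1.786 0.993 -1.156 0.062 , dq: -4.434 -2.806 2.064 9.138 , tip: -0.155 0.779 -0.160 , tau: 0.000 0.000 0.000 0.000
step 28 , theta: -1.870 0.946 -1.102 0.222 , dq: -3.972 -1.878 3.305 6.696 , tip: -0.173 0.763 -0.251 , tau: 0.000 0.000 0.000 0.000
step 29 , theta: -1.945 0.918 -1.022 0.326 , dq: -3.589 -0.956 4.737 3.651 , tip: -0.193 0.735 -0.344 , tau: 0.000 0.000 0.000 0.000
step 30 , theta: -2.014 0.907 -0.914 0.369 , dq: -3.344 -0.200 6.026 0.712 , tip: -0.215 0.695 -0.434 , tau: 0.000 0.000 0.000 0.000
step 31 , theta: -2.081 0.907 -0.785 0.362 , dq: -3.362 0.076 6.734 -1.104 , tip: -0.238 0.642 -0.520 , tau: 0.000 0.000 0.000 0.000
step 32 , theta: -2.151 0.906 -0.648 0.331 , dq: -3.673 -0.187 6.845 -1.877 , tip: -0.262 0.576 -0.599 , tau: 0.000 0.000 0.000 0.000
step 33 , theta: -2.229 0.896 -0.514 0.290 , dq: -4.216 -0.898 6.578 -2.158 , tip: -0.284 0.499 -0.668 , tau: 0.000 0.000 0.000 0.000
step 34 , theta: -2.321 0.868 -0.387 0.246 , dq: -4.904 -1.982 6.077 -2.191 , tip: -0.304 0.412 -0.726 , tau: 0.000 0.000 0.000 0.000
step 35 , theta: -2.426 0.816 -0.272 0.202 , dq: -5.593 -3.123 5.422 -2.299 , tip: -0.319 0.319 -0.773 , tau: 0.000 0.000 0.000 0.000
step 36 , theta: -2.544 0.744 -0.171 0.154 , dq: -6.179 -4.021 4.576 -2.528 , tip: -0.330 0.221 -0.808 , tau: 0.000 0.000 0.000 0.000
step 37 , theta: -2.672 0.659 -0.090 0.101 , dq: -6.612 -4.493 3.508 -2.730 , tip: -0.335 0.121 -0.832 , tau: 0.000 0.000 0.000 0.000
step 38 , theta: -2.807 0.568 -0.032 0.046 , dq: -6.881 -4.500 2.278 -2.736 , tip: -0.334 0.021 -0.845


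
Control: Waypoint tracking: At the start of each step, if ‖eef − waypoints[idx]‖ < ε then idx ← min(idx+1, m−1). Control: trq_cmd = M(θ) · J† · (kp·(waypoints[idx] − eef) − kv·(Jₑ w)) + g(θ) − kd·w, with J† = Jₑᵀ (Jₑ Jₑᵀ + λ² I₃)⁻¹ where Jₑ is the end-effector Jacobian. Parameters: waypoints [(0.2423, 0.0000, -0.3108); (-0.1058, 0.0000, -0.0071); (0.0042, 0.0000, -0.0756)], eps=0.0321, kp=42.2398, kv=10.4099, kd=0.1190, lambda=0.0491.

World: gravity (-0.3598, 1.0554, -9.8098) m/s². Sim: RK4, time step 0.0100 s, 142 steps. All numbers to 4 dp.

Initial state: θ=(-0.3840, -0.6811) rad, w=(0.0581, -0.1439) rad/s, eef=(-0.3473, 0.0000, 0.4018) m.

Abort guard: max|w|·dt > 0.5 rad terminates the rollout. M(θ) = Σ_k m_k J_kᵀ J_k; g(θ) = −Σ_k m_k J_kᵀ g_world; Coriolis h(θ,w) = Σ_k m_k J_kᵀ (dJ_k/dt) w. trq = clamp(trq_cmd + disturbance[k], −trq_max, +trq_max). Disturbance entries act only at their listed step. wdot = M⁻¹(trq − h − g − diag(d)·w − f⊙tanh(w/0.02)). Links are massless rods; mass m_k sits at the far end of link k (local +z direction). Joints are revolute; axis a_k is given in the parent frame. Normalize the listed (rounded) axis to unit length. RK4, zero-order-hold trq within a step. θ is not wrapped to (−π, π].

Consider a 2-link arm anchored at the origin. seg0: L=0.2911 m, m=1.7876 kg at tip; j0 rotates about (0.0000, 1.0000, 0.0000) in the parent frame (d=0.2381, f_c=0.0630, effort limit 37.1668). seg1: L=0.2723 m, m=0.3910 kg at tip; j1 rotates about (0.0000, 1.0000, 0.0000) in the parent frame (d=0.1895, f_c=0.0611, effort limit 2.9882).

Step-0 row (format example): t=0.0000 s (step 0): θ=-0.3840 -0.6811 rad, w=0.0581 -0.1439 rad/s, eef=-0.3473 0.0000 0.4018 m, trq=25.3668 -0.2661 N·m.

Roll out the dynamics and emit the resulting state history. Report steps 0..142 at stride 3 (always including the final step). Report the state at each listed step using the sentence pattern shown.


t=0.0300 s (step 3): θ=-0.3251 -0.7952 rad, w=3.5302 -6.4309 rad/s, eef=-0.3381 0.0000 0.3944 m, trq=17.6943 0.2987 N·m.
t=0.0600 s (step 6): θ=-0.1916 -1.0175 rad, w=5.1592 -7.9098 rad/s, eef=-0.3101 0.0000 0.3821 m, trq=9.9339 0.0078 N·m.
t=0.0900 s (step 9): θ=-0.0263 -1.2503 rad, w=5.7610 -7.4747 rad/s, eef=-0.2683 0.0000 0.3699 m, trq=4.7069 -0.3122 N·m.
t=0.1200 s (step 12): θ=0.1493 -1.4615 rad, w=5.9153 -6.5935 rad/s, eef=-0.2199 0.0000 0.3575 m, trq=1.5850 -0.4734 N·m.
t=0.1500 s (step 15): θ=0.3267 -1.6463 rad, w=5.9011 -5.7523 rad/s, eef=-0.1703 0.0000 0.3434 m, trq=-0.2641 -0.4973 N·m.
t=0.1800 s (step 18): θ=0.5029 -1.8079 rad, w=5.8447 -5.0485 rad/s, eef=-0.1224 0.0000 0.3266 m, trq=-1.3811 -0.4368 N·m.
t=0.2100 s (step 21): θ=0.6775 -1.9502 rad, w=5.8071 -4.4625 rad/s, eef=-0.0778 0.0000 0.3068 m, trq=-2.0558 -0.3345 N·m.
t=0.2400 s (step 24): θ=0.8517 -2.0763 rad, w=5.8218 -3.9506 rad/s, eef=-0.0371 0.0000 0.2842 m, trq=-2.4314 -0.2185 N·m.
t=0.2700 s (step 27): θ=1.0275 -2.1875 rad, w=5.9087 -3.4722 rad/s, eef=-0.0005 0.0000 0.2592 m, trq=-2.5750 -0.1064 N·m.
t=0.3000 s (step 30): θ=1.2071 -2.2845 rad, w=6.0798 -2.9945 rad/s, eef=0.0322 0.0000 0.2325 m, trq=-2.5243 -0.0092 N·m.
t=0.3300 s (step 33): θ=1.3932 -2.3669 rad, w=6.3381 -2.4916 rad/s, eef=0.0613 0.0000 0.2045 m, trq=-2.3230 0.0647 N·m.
t=0.3600 s (step 36): θ=1.5882 -2.4335 rad, w=6.6721 -1.9434 rad/s, eef=0.0873 0.0000 0.1756 m, trq=-2.0525 0.1069 N·m.
t=0.3900 s (step 39): θ=1.7939 -2.4829 rad, w=7.0449 -1.3362 rad/s, eef=0.1108 0.0000 0.1458 m, trq=-1.8563 0.1066 N·m.
t=0.4200 s (step 42): θ=2.0106 -2.5131 rad, w=7.3833 -0.6680 rad/s, eef=0.1322 0.0000 0.1147 m, trq=-1.9296 0.0501 N·m.
t=0.4500 s (step 45): θ=2.2354 -2.5226 rad, w=7.5762 0.0354 rad/s, eef=0.1520 0.0000 0.0816 m, trq=-2.4399 -0.0730 N·m.
t=0.4800 s (step 48): θ=2.4624 -2.5125 rad, w=7.5044 0.6424 rad/s, eef=0.1692 0.0000 0.0455 m, trq=-3.3522 -0.2297 N·m.
t=0.5100 s (step 51): θ=2.6821 -2.4845 rad, w=7.0849 1.2131 rad/s, eef=0.1826 0.0000 0.0061 m, trq=-4.4197 -0.4587 N·m.
t=0.5400 s (step 54): θ=2.8839 -2.4412 rad, w=6.3210 1.6456 rad/s, eef=0.1908 0.0000 -0.0354 m, trq=-5.2725 -0.7129 N·m.
t=0.5700 s (step 57): θ=3.0588 -2.3879 rad, w=5.3106 1.8802 rad/s, eef=0.1934 0.0000 -0.0768 m, trq=-5.6127 -0.9387 N·m.
t=0.6000 s (step 60): θ=3.2016 -2.3305 rad, w=4.2016 1.9171 rad/s, eef=0.1909 0.0000 -0.1152 m, trq=-5.3767 -1.0967 N·m.
t=0.6300 s (step 63): θ=3.3114 -2.2744 rad, w=3.1303 1.8061 rad/s, eef=0.1852 0.0000 -0.1483 m, trq=-4.7045 -1.1760 N·m.
t=0.6600 s (step 66): θ=3.3907 -2.2230 rad, w=2.1848 1.6160 rad/s, eef=0.1787 0.0000 -0.1753 m, trq=-3.8087 -1.1903 N·m.
t=0.6900 s (step 69): θ=3.4442 -2.1777 rad, w=1.4025 1.4057 rad/s, eef=0.1730 0.0000 -0.1963 m, trq=-2.8719 -1.1637 N·m.
t=0.7200 s (step 72): θ=3.4766 -2.1385 rad, w=0.7860 1.2122 rad/s, eef=0.1692 0.0000 -0.2121 m, trq=-2.0112 -1.1183 N·m.
t=0.7500 s (step 75): θ=3.4929 -2.1046 rad, w=0.3192 1.0513 rad/s, eef=0.1676 0.0000 -0.2239 m, trq=-1.2836 -1.0689 N·m.
t=0.7800 s (step 78): θ=3.4971 -2.0751 rad, w=-0.0196 0.9243 rad/s, eef=0.1680 0.0000 -0.2325 m, trq=-0.7075 -1.0237 N·m.
t=0.8100 s (step 81): θ=3.4931 -2.0490 rad, w=-0.2390 0.8196 rad/s, eef=0.1699 0.0000 -0.2389 m, trq=-0.3062 -0.9856 N·m.
t=0.8400 s (step 84): θ=3.4836 -2.0256 rad, w=-0.3839 0.7409 rad/s, eef=0.1729 0.0000 -0.2436 m, trq=-0.0186 -0.9564 N·m.
t=0.8700 s (step 87): θ=3.4706 -2.0044 rad, w=-0.4718 0.6799 rad/s, eef=0.1768 0.0000 -0.2471 m, trq=0.1746 -0.9346 N·m.
t=0.9000 s (step 90): θ=3.4557 -1.9847 rad, w=-0.5168 0.6306 rad/s, eef=0.1810 0.0000 -0.2497 m, trq=0.2924 -0.9189 N·m.
t=0.9300 s (step 93): θ=3.4399 -1.9665 rad, w=-0.5306 0.5888 rad/s, eef=0.1854 0.0000 -0.2518 m, trq=0.3521 -0.9081 N·m.
t=0.9600 s (step 96): θ=3.4241 -1.9493 rad, w=-0.5225 0.5522 rad/s, eef=0.1899 0.0000 -0.2534 m, trq=0.3682 -0.9010 N·m.
t=0.9900 s (step 99): θ=3.4087 -1.9333 rad, w=-0.4998 0.5191 rad/s, eef=0.1942 0.0000 -0.2548 m, trq=0.3531 -0.8970 N·m.
t=1.0200 s (step 102): θ=3.3942 -1.9182 rad, w=-0.4679 0.4888 rad/s, eef=0.1983 0.0000 -0.2561 m, trq=0.3164 -0.8953 N·m.
t=1.0500 s (step 105): θ=3.3807 -1.9039 rad, w=-0.4309 0.4606 rad/s, eef=0.2022 0.0000 -0.2572 m, trq=0.2658 -0.8955 N·m.
t=1.0800 s (step 108): θ=3.3683 -1.8905 rad, w=-0.3918 0.4343 rad/s, eef=0.2057 0.0000 -0.2584 m, trq=0.2072 -0.8971 N·m.
t=1.1100 s (step 111): θ=3.3572 -1.8779 rad, w=-0.3528 0.4098 rad/s, eef=0.2089 0.0000 -0.2595 m, trq=0.1447 -0.8998 N·m.
t=1.1400 s (step 114): θ=3.3472 -1.8659 rad, w=-0.3152 0.3868 rad/s, eef=0.2118 0.0000 -0.2606 m, trq=0.0817 -0.9032 N·m.
t=1.1700 s (step 117): θ=3.3382 -1.8546 rad, w=-0.2800 0.3652 rad/s, eef=0.2144 0.0000 -0.2618 m, trq=0.0202 -0.9070 N·m.
t=1.2000 s (step 120): θ=3.3303 -1.8440 rad, w=-0.2476 0.3450 rad/s, eef=0.2167 0.0000 -0.2630 m, trq=-0.0382 -0.9112 N·m.
t=1.2300 s (step 123): θ=3.3233 -1.8339 rad, w=-0.2183 0.3261 rad/s, eef=0.2188 0.0000 -0.2642 m, trq=-0.0928 -0.9155 N·m.
t=1.2600 s (step 126): θ=3.3172 -1.8244 rad, w=-0.1921 0.3082 rad/s, eef=0.2206 0.0000 -0.2654 m, trq=-0.1430 -0.9199 N·m.
t=1.2900 s (step 129): θ=3.3118 -1.8154 rad, w=-0.1689 0.2914 rad/s, eef=0.2222 0.0000 -0.2666 m, trq=-0.1886 -0.9241 N·m.
t=1.3200 s (step 132): θ=3.3070 -1.8069 rad, w=-0.1485 0.2756 rad/s, eef=0.2237 0.0000 -0.2679 m, trq=-0.2297 -0.9282 N·m.
t=1.3500 s (step 135): θ=3.3028 -1.7989 rad, w=-0.1308 0.2607 rad/s, eef=0.2250 0.0000 -0.2691 m, trq=-0.2666 -0.9321 N·m.
t=1.3800 s (step 138): θ=3.2992 -1.7913 rad, w=-0.1154 0.2465 rad/s, eef=0.2261 0.0000 -0.2704 m, trq=-0.2994 -0.9358 N·m.
t=1.4100 s (step 141): θ=3.2959 -1.7841 rad, w=-0.1020 0.2331 rad/s, eef=0.2271 0.0000 -0.2716 m, trq=-0.3285 -0.9393 N·m.
t=1.4200 s (step 142): θ=3.2949 -1.7818 rad, w=-0.0980 0.2288 rad/s, eef=0.2274 0.0000 -0.2720 m.


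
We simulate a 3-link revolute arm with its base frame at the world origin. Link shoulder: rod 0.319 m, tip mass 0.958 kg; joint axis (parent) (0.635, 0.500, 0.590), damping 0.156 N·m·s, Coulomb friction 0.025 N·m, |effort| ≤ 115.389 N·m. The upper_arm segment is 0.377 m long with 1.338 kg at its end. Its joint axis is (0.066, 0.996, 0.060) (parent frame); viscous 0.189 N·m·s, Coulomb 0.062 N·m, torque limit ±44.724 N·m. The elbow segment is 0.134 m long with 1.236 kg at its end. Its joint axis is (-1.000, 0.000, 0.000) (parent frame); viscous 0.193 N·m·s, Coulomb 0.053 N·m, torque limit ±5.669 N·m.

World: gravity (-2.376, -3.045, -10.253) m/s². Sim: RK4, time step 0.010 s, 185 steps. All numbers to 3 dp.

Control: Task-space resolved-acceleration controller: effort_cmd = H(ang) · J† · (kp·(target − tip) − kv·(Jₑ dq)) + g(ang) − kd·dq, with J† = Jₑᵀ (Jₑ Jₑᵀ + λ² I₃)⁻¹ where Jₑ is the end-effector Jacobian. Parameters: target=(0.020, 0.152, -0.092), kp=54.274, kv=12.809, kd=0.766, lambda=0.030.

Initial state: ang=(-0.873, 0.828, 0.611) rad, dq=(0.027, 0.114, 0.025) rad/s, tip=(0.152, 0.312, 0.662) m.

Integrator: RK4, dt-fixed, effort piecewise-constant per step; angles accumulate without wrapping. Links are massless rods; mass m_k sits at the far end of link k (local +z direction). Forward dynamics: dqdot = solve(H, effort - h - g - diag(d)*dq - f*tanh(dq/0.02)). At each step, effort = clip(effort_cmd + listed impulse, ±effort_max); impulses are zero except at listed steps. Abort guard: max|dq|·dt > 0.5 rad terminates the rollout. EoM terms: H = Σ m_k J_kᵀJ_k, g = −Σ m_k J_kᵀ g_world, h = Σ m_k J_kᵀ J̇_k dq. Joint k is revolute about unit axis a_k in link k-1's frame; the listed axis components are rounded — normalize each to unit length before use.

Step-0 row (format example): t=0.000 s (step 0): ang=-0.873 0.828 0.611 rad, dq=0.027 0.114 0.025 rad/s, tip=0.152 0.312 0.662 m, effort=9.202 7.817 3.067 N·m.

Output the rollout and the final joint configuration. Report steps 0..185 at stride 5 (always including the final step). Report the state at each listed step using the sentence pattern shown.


t=0.050 s (step 5): ang=-0.808 0.821 0.809 rad, dq=3.005 -0.637 6.261 rad/s, tip=0.163 0.307 0.648 m, effort=22.065 8.480 -1.670 N·m.
t=0.100 s (step 10): ang=-0.621 0.789 1.111 rad, dq=3.708 -0.301 5.352 rad/s, tip=0.175 0.274 0.634 m, effort=-1.193 0.561 0.166 N·m.
t=0.150 s (step 15): ang=-0.471 0.804 1.354 rad, dq=2.227 0.951 4.525 rad/s, tip=0.192 0.237 0.613 m, effort=-7.080 -3.063 0.343 N·m.
t=0.200 s (step 20): ang=-0.401 0.884 1.567 rad, dq=0.571 2.198 3.985 rad/s, tip=0.212 0.210 0.577 m, effort=-7.397 -5.072 0.002 N·m.
t=0.250 s (step 25): ang=-0.412 1.021 1.750 rad, dq=-1.005 3.244 3.331 rad/s, tip=0.228 0.195 0.528 m, effort=-6.390 -6.482 -0.195 N·m.
t=0.300 s (step 30): ang=-0.499 1.203 1.898 rad, dq=-2.467 3.978 2.571 rad/s, tip=0.237 0.186 0.473 m, effort=-5.442 -7.672 -0.207 N·m.
t=0.350 s (step 35): ang=-0.657 1.412 2.008 rad, dq=-3.832 4.355 1.846 rad/s, tip=0.238 0.178 0.415 m, effort=-5.328 -8.930 -0.146 N·m.
t=0.400 s (step 40): ang=-0.885 1.633 2.085 rad, dq=-5.320 4.436 1.259 rad/s, tip=0.230 0.167 0.360 m, effort=-6.193 -10.353 -0.100 N·m.
t=0.450 s (step 45): ang=-1.197 1.852 2.138 rad, dq=-7.231 4.280 0.908 rad/s, tip=0.214 0.153 0.309 m, effort=-6.322 -11.241 -0.165 N·m.
t=0.500 s (step 50): ang=-1.596 2.054 2.186 rad, dq=-8.319 3.725 1.166 rad/s, tip=0.189 0.140 0.266 m, effort=1.356 -8.961 -0.621 N·m.
t=0.550 s (step 55): ang=-1.969 2.219 2.261 rad, dq=-6.264 2.872 1.732 rad/s, tip=0.163 0.129 0.230 m, effort=5.963 -7.024 -1.033 N·m.
t=0.600 s (step 60): ang=-2.220 2.347 2.350 rad, dq=-3.935 2.322 1.765 rad/s, tip=0.144 0.120 0.199 m, effort=4.188 -7.240 -0.934 N·m.
t=0.650 s (step 65): ang=-2.380 2.455 2.435 rad, dq=-2.572 2.012 1.645 rad/s, tip=0.129 0.109 0.173 m, effort=2.564 -7.748 -0.795 N·m.
t=0.700 s (step 70): ang=-2.488 2.550 2.514 rad, dq=-1.827 1.783 1.537 rad/s, tip=0.119 0.100 0.149 m, effort=1.726 -8.114 -0.722 N·m.
t=0.750 s (step 75): ang=-2.567 2.634 2.589 rad, dq=-1.368 1.576 1.449 rad/s, tip=0.110 0.091 0.128 m, effort=1.341 -8.310 -0.690 N·m.
t=0.800 s (step 80): ang=-2.626 2.707 2.659 rad, dq=-1.017 1.379 1.370 rad/s, tip=0.103 0.084 0.109 m, effort=1.173 -8.369 -0.676 N·m.
t=0.850 s (step 85): ang=-2.669 2.772 2.726 rad, dq=-0.692 1.198 1.289 rad/s, tip=0.097 0.078 0.092 m, effort=1.115 -8.320 -0.667 N·m.
t=0.900 s (step 90): ang=-2.695 2.828 2.788 rad, dq=-0.351 1.046 1.202 rad/s, tip=0.092 0.073 0.077 m, effort=1.143 -8.182 -0.657 N·m.
t=0.950 s (step 95): ang=-2.703 2.877 2.846 rad, dq=0.041 0.934 1.102 rad/s, tip=0.087 0.069 0.063 m, effort=1.280 -7.956 -0.642 N·m.
t=1.000 s (step 100): ang=-2.690 2.922 2.898 rad, dq=0.522 0.881 0.981 rad/s, tip=0.083 0.066 0.051 m, effort=1.589 -7.625 -0.613 N·m.
t=1.050 s (step 105): ang=-2.648 2.966 2.943 rad, dq=1.209 0.904 0.820 rad/s, tip=0.078 0.064 0.039 m, effort=2.088 -7.129 -0.558 N·m.
t=1.100 s (step 110): ang=-2.564 3.014 2.979 rad, dq=2.164 1.032 0.591 rad/s, tip=0.074 0.063 0.028 m, effort=2.654 -6.532 -0.462 N·m.
t=1.150 s (step 115): ang=-2.429 3.071 3.001 rad, dq=3.227 1.268 0.282 rad/s, tip=0.069 0.063 0.014 m, effort=2.670 -6.306 -0.326 N·m.
t=1.200 s (step 120): ang=-2.251 3.142 3.007 rad, dq=3.757 1.528 -0.006 rad/s, tip=0.063 0.066 -0.001 m, effort=1.646 -7.073 -0.225 N·m.
t=1.250 s (step 125): ang=-2.071 3.222 3.005 rad, dq=3.285 1.662 -0.083 rad/s, tip=0.055 0.074 -0.018 m, effort=0.692 -8.186 -0.276 N·m.
t=1.300 s (step 130): ang=-1.930 3.304 3.000 rad, dq=2.329 1.596 -0.094 rad/s, tip=0.046 0.085 -0.034 m, effort=0.636 -8.597 -0.293 N·m.
t=1.350 s (step 135): ang=-1.836 3.379 2.996 rad, dq=1.501 1.388 -0.078 rad/s, tip=0.036 0.095 -0.048 m, effort=1.053 -8.265 -0.278 N·m.
t=1.400 s (step 140): ang=-1.775 3.442 2.992 rad, dq=0.959 1.133 -0.075 rad/s, tip=0.028 0.105 -0.058 m, effort=1.517 -7.600 -0.237 N·m.
t=1.450 s (step 145): ang=-1.736 3.493 2.988 rad, dq=0.633 0.893 -0.080 rad/s, tip=0.022 0.114 -0.066 m, effort=1.898 -6.898 -0.192 N·m.
t=1.500 s (step 150): ang=-1.710 3.532 2.984 rad, dq=0.436 0.691 -0.085 rad/s, tip=0.017 0.120 -0.072 m, effort=2.190 -6.285 -0.153 N·m.
t=1.550 s (step 155): ang=-1.691 3.563 2.980 rad, dq=0.312 0.532 -0.088 rad/s, tip=0.014 0.126 -0.077 m, effort=2.412 -5.790 -0.122 N·m.
t=1.600 s (step 160): ang=-1.678 3.586 2.976 rad, dq=0.231 0.409 -0.090 rad/s, tip=0.011 0.130 -0.080 m, effort=2.582 -5.404 -0.096 N·m.
t=1.650 s (step 165): ang=-1.668 3.604 2.971 rad, dq=0.177 0.314 -0.091 rad/s, tip=0.009 0.134 -0.082 m, effort=2.711 -5.107 -0.075 N·m.
t=1.700 s (step 170): ang=-1.660 3.618 2.967 rad, dq=0.139 0.242 -0.090 rad/s, tip=0.007 0.136 -0.084 m, effort=2.811 -4.880 -0.057 N·m.
t=1.750 s (step 175): ang=-1.654 3.629 2.962 rad, dq=0.112 0.187 -0.089 rad/s, tip=0.006 0.138 -0.086 m, effort=2.888 -4.705 -0.041 N·m.
t=1.800 s (step 180): ang=-1.649 3.637 2.958 rad, dq=0.092 0.144 -0.088 rad/s, tip=0.006 0.140 -0.087 m, effort=2.947 -4.571 -0.028 N·m.
t=1.850 s (step 185): ang=-1.645 3.643 2.953 rad, dq=0.077 0.112 -0.086 rad/s, tip=0.005 0.141 -0.087 m.
final ang (rad): -1.645 3.643 2.953


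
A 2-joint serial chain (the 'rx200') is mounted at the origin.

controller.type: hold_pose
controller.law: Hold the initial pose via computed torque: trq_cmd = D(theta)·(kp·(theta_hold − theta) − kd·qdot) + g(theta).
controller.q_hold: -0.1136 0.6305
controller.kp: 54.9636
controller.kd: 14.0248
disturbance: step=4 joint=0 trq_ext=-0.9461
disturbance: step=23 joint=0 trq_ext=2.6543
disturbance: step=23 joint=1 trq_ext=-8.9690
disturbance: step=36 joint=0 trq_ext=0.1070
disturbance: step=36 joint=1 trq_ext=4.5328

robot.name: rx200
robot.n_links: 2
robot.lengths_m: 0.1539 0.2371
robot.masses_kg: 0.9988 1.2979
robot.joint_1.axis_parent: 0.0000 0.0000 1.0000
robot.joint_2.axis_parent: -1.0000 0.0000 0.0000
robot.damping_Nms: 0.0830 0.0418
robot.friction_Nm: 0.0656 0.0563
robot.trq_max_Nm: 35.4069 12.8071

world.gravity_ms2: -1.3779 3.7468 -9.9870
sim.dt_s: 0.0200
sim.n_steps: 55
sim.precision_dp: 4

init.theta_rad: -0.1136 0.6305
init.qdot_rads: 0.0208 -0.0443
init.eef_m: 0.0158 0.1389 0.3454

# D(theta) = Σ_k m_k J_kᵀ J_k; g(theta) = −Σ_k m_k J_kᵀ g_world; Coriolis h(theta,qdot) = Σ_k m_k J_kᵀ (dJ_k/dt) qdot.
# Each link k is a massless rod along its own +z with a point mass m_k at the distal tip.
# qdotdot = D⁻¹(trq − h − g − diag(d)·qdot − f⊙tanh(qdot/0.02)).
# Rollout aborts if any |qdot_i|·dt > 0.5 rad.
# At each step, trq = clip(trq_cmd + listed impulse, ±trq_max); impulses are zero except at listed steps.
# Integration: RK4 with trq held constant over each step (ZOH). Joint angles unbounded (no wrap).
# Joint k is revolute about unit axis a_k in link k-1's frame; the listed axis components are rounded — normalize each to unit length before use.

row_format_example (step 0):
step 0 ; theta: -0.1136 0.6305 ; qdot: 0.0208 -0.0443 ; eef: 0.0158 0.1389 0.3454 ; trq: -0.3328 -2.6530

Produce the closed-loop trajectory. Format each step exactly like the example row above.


step 1 ; theta: -0.1135 0.6299 ; qdot: 0.0041 -0.0180 ; eef: 0.0158 0.1388 0.3455 ; trq: -0.3267 -2.6764
step 2 ; theta: -0.1135 0.6297 ; qdot: 0.0025 -0.0049 ; eef: 0.0158 0.1387 0.3455 ; trq: -0.3260 -2.6886
step 3 ; theta: -0.1135 0.6296 ; qdot: 0.0018 -0.0007 ; eef: 0.0158 0.1387 0.3455 ; trq: -0.3257 -2.6926
step 4 ; theta: -0.1135 0.6296 ; qdot: 0.0013 0.0005 ; eef: 0.0158 0.1387 0.3455 ; trq: -1.2717 -2.6938
step 5 ; theta: -0.1205 0.6296 ; qdot: -0.6804 0.0018 ; eef: 0.0168 0.1386 0.3455 ; trq: -0.0785 -2.6921
step 6 ; theta: -0.1312 0.6297 ; qdot: -0.3920 0.0024 ; eef: 0.0183 0.1384 0.3455 ; trq: -0.1728 -2.6881
step 7 ; theta: -0.1370 0.6297 ; qdot: -0.1902 0.0015 ; eef: 0.0191 0.1383 0.3455 ; trq: -0.2401 -2.6847
step 8 ; theta: -0.1394 0.6298 ; qdot: -0.0508 0.0009 ; eef: 0.0194 0.1383 0.3455 ; trq: -0.2878 -2.6832
step 9 ; theta: -0.1396 0.6298 ; qdot: 0.0098 0.0008 ; eef: 0.0194 0.1383 0.3455 ; trq: -0.3091 -2.6830
step 10 ; theta: -0.1394 0.6298 ; qdot: 0.0103 0.0008 ; eef: 0.0194 0.1383 0.3455 ; trq: -0.3094 -2.6832
step 11 ; theta: -0.1392 0.6298 ; qdot: 0.0103 0.0008 ; eef: 0.0194 0.1383 0.3455 ; trq: -0.3096 -2.6834
step 12 ; theta: -0.1390 0.6298 ; qdot: 0.0103 0.0007 ; eef: 0.0193 0.1383 0.3455 ; trq: -0.3098 -2.6835
step 13 ; theta: -0.1388 0.6298 ; qdot: 0.0102 0.0007 ; eef: 0.0193 0.1383 0.3455 ; trq: -0.3099 -2.6837
step 14 ; theta: -0.1386 0.6298 ; qdot: 0.0101 0.0007 ; eef: 0.0193 0.1383 0.3455 ; trq: -0.3100 -2.6839
step 15 ; theta: -0.1384 0.6299 ; qdot: 0.0100 0.0007 ; eef: 0.0193 0.1383 0.3455 ; trq: -0.3101 -2.6840
step 16 ; theta: -0.1382 0.6299 ; qdot: 0.0099 0.0007 ; eef: 0.0192 0.1383 0.3455 ; trq: -0.3103 -2.6842
step 17 ; theta: -0.1380 0.6299 ; qdot: 0.0098 0.0007 ; eef: 0.0192 0.1383 0.3455 ; trq: -0.3104 -2.6843
step 18 ; theta: -0.1378 0.6299 ; qdot: 0.0097 0.0007 ; eef: 0.0192 0.1383 0.3455 ; trq: -0.3105 -2.6845
step 19 ; theta: -0.1376 0.6299 ; qdot: 0.0096 0.0006 ; eef: 0.0192 0.1383 0.3455 ; trq: -0.3106 -2.6846
step 20 ; theta: -0.1374 0.6299 ; qdot: 0.0096 0.0006 ; eef: 0.0191 0.1384 0.3455 ; trq: -0.3107 -2.6848
step 21 ; theta: -0.1372 0.6299 ; qdot: 0.0095 0.0006 ; eef: 0.0191 0.1384 0.3455 ; trq: -0.3109 -2.6849
step 22 ; theta: -0.1370 0.6300 ; qdot: 0.0094 0.0006 ; eef: 0.0191 0.1384 0.3455 ; trq: -0.3110 -2.6851
step 23 ; theta: -0.1368 0.6300 ; qdot: 0.0093 0.0006 ; eef: 0.0191 0.1384 0.3455 ; trq: 2.3432 -11.6542
step 24 ; theta: -0.1157 0.6056 ; qdot: 2.1486 -2.4199 ; eef: 0.0156 0.1341 0.3488 ; trq: -1.0254 -0.0750
step 25 ; theta: -0.0786 0.5650 ; qdot: 1.5196 -1.6522 ; eef: 0.0100 0.1266 0.3542 ; trq: -0.7608 -0.6349
step 26 ; theta: -0.0536 0.5378 ; qdot: 0.9607 -1.0780 ; eef: 0.0065 0.1213 0.3575 ; trq: -0.5696 -1.0685
step 27 ; theta: -0.0387 0.5205 ; qdot: 0.5129 -0.6478 ; eef: 0.0046 0.1178 0.3596 ; trq: -0.4370 -1.4098
step 28 ; theta: -0.0318 0.5108 ; qdot: 0.1832 -0.3258 ; eef: 0.0037 0.1159 0.3607 ; trq: -0.3483 -1.6827
step 29 ; theta: -0.0304 0.5067 ; qdot: -0.0173 -0.0863 ; eef: 0.0035 0.1150 0.3612 ; trq: -0.2971 -1.9031
step 30 ; theta: -0.0309 0.5066 ; qdot: -0.0354 0.0751 ; eef: 0.0036 0.1150 0.3612 ; trq: -0.2925 -2.0676
step 31 ; theta: -0.0317 0.5091 ; qdot: -0.0388 0.1739 ; eef: 0.0037 0.1155 0.3609 ; trq: -0.2930 -2.1838
step 32 ; theta: -0.0325 0.5133 ; qdot: -0.0396 0.2419 ; eef: 0.0038 0.1164 0.3604 ; trq: -0.2952 -2.2785
step 33 ; theta: -0.0333 0.5186 ; qdot: -0.0398 0.2859 ; eef: 0.0039 0.1174 0.3598 ; trq: -0.2982 -2.3555
step 34 ; theta: -0.0341 0.5245 ; qdot: -0.0402 0.3116 ; eef: 0.0040 0.1187 0.3591 ; trq: -0.3016 -2.4179
step 35 ; theta: -0.0349 0.5309 ; qdot: -0.0408 0.3234 ; eef: 0.0042 0.1200 0.3584 ; trq: -0.3051 -2.4683
step 36 ; theta: -0.0357 0.5373 ; qdot: -0.0416 0.3248 ; eef: 0.0043 0.1213 0.3576 ; trq: -0.2016 2.0240
step 37 ; theta: -0.0358 0.5562 ; qdot: 0.0076 1.5565 ; eef: 0.0045 0.1251 0.3553 ; trq: -0.3346 -3.8829
step 38 ; theta: -0.0364 0.5835 ; qdot: -0.0436 1.1783 ; eef: 0.0048 0.1305 0.3518 ; trq: -0.3370 -3.6592
step 39 ; theta: -0.0373 0.6040 ; qdot: -0.0477 0.8779 ; eef: 0.0050 0.1346 0.3490 ; trq: -0.3480 -3.4730
step 40 ; theta: -0.0383 0.6192 ; qdot: -0.0542 0.6407 ; eef: 0.0053 0.1375 0.3470 ; trq: -0.3545 -3.3190
step 41 ; theta: -0.0395 0.6301 ; qdot: -0.0608 0.4546 ; eef: 0.0055 0.1396 0.3455 ; trq: -0.3581 -3.1920
step 42 ; theta: -0.0408 0.6378 ; qdot: -0.0665 0.3097 ; eef: 0.0058 0.1411 0.3444 ; trq: -0.3597 -3.0876
step 43 ; theta: -0.0421 0.6428 ; qdot: -0.0707 0.1978 ; eef: 0.0060 0.1420 0.3437 ; trq: -0.3601 -3.0020
step 44 ; theta: -0.0436 0.6459 ; qdot: -0.0734 0.1124 ; eef: 0.0062 0.1426 0.3432 ; trq: -0.3597 -2.9319
step 45 ; theta: -0.0451 0.6475 ; qdot: -0.0746 0.0480 ; eef: 0.0064 0.1429 0.3430 ; trq: -0.3591 -2.8747
step 46 ; theta: -0.0466 0.6480 ; qdot: -0.0744 0.0041 ; eef: 0.0067 0.1430 0.3429 ; trq: -0.3583 -2.8322
step 47 ; theta: -0.0480 0.6479 ; qdot: -0.0730 -0.0126 ; eef: 0.0069 0.1429 0.3429 ; trq: -0.3576 -2.8139
step 48 ; theta: -0.0495 0.6476 ; qdot: -0.0705 -0.0181 ; eef: 0.0071 0.1429 0.3430 ; trq: -0.3572 -2.8059
step 49 ; theta: -0.0509 0.6472 ; qdot: -0.0674 -0.0203 ; eef: 0.0073 0.1428 0.3430 ; trq: -0.3571 -2.8010
step 50 ; theta: -0.0522 0.6468 ; qdot: -0.0638 -0.0209 ; eef: 0.0075 0.1427 0.3431 ; trq: -0.3572 -2.7974
step 51 ; theta: -0.0534 0.6464 ; qdot: -0.0601 -0.0209 ; eef: 0.0076 0.1426 0.3432 ; trq: -0.3574 -2.7946
step 52 ; theta: -0.0546 0.6460 ; qdot: -0.0563 -0.0204 ; eef: 0.0078 0.1425 0.3432 ; trq: -0.3577 -2.7922
step 53 ; theta: -0.0557 0.6456 ; qdot: -0.0526 -0.0198 ; eef: 0.0079 0.1424 0.3433 ; trq: -0.3579 -2.7900
step 54 ; theta: -0.0567 0.6452 ; qdot: -0.0491 -0.0192 ; eef: 0.0081 0.1424 0.3433 ; trq: -0.3582 -2.7880
step 55 ; theta: -0.0576 0.6448 ; qdot: -0.0459 -0.0185 ; eef: 0.0082 0.1423 0.3434
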